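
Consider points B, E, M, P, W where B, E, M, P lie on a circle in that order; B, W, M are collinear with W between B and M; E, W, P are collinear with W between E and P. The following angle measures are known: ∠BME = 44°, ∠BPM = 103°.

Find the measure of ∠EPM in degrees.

1. ∠BEM = 77°  [cyclic BEMP, opposite ∠E+∠P]
2. ∠EBM = 59°  [△BEM]
3. ∠EPM = 59°  [same arc EM]

∠EPM = 59°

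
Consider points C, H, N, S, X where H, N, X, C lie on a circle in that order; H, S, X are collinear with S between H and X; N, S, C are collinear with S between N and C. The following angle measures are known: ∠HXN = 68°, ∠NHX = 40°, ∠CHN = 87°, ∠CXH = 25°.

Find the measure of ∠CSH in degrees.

1. ∠NCX = 40°  [same arc NX]
2. ∠CSX = 115°  [△XSC]
3. ∠CSH = 65°  [linear pair at S on HX]

∠CSH = 65°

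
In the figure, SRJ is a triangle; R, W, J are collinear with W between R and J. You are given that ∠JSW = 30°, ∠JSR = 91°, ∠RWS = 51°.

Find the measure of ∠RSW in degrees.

∠RSW = 61°

1. ∠JWS = 129°  [linear pair at W on RJ]
2. ∠SJW = 21°  [△SWJ]
3. ∠RJS = 21°  [W on ray JR]
4. ∠JRS = 68°  [△SRJ]
5. ∠SRW = 68°  [W on ray RJ]
6. ∠RSW = 61°  [△SRW]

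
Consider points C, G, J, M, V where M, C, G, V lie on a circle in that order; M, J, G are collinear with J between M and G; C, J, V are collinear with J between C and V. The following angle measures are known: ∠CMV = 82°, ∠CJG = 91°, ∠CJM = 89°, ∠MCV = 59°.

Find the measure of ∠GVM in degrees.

∠GVM = 71°

1. ∠CVM = 39°  [△MCV]
2. ∠MJV = 91°  [vertical angles at J]
3. ∠MGV = 59°  [same arc MV]
4. ∠GMV = 50°  [△MJV]
5. ∠GVM = 71°  [△MGV]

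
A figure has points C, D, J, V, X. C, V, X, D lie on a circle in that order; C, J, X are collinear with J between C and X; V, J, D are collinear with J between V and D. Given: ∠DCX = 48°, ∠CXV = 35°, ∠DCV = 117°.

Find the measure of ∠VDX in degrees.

∠VDX = 69°

1. ∠DVX = 48°  [same arc XD]
2. ∠DXV = 63°  [cyclic CVXD, opposite ∠C+∠X]
3. ∠VDX = 69°  [△VXD]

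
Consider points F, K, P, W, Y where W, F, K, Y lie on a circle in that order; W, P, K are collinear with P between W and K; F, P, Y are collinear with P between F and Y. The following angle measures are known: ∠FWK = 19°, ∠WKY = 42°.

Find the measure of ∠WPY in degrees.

1. ∠FYK = 19°  [same arc FK]
2. ∠KPY = 119°  [△KPY]
3. ∠WPY = 61°  [linear pair at P on WK]

∠WPY = 61°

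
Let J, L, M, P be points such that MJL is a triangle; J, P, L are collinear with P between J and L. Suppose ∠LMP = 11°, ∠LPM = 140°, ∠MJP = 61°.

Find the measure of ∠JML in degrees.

1. ∠MLP = 29°  [△MPL]
2. ∠LJM = 61°  [P on ray JL]
3. ∠JLM = 29°  [P on ray LJ]
4. ∠JML = 90°  [△MJL]

∠JML = 90°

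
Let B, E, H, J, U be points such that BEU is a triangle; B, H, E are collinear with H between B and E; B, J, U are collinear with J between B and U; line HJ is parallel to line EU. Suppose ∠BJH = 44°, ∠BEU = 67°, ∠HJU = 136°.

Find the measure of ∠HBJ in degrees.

1. ∠BUE = 44°  [HJ∥EU, corresponding at J]
2. ∠EBU = 69°  [△BEU]
3. ∠HBJ = 69°  [H on BE, J on BU]

∠HBJ = 69°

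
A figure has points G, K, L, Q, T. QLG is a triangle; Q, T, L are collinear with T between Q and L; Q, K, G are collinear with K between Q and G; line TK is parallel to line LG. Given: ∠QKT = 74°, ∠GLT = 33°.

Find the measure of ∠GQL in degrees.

1. ∠LGQ = 74°  [TK∥LG, corresponding at K]
2. ∠GLQ = 33°  [T on ray LQ]
3. ∠GQL = 73°  [△QLG]

∠GQL = 73°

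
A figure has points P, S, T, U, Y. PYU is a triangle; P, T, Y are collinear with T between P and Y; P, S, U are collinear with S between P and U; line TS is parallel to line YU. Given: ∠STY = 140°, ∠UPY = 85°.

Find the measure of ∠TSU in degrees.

∠TSU = 125°

1. ∠PTS = 40°  [linear pair at T on PY]
2. ∠SPT = 85°  [T on PY, S on PU]
3. ∠PST = 55°  [△PTS]
4. ∠TSU = 125°  [linear pair at S on PU]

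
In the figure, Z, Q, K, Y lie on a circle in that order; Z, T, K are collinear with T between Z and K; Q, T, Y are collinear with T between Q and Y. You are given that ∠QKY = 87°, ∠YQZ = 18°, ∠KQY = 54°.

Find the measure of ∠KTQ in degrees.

1. ∠QZY = 93°  [cyclic ZQKY, opposite ∠Z+∠K]
2. ∠QYZ = 69°  [△ZQY]
3. ∠QKZ = 69°  [same arc ZQ]
4. ∠KTQ = 57°  [△QTK]

∠KTQ = 57°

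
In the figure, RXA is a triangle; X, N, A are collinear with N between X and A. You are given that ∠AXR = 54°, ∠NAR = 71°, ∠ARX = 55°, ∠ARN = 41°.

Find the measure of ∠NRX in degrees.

∠NRX = 14°

1. ∠NXR = 54°  [N on ray XA]
2. ∠ANR = 68°  [△RNA]
3. ∠RNX = 112°  [linear pair at N on XA]
4. ∠NRX = 14°  [△RXN]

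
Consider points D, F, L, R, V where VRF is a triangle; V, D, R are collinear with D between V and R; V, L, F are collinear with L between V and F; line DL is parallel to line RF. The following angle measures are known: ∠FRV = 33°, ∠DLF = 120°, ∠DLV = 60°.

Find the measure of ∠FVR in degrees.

∠FVR = 87°

1. ∠LDV = 33°  [DL∥RF, corresponding at D]
2. ∠DVL = 87°  [△VDL]
3. ∠FVR = 87°  [D on VR, L on VF]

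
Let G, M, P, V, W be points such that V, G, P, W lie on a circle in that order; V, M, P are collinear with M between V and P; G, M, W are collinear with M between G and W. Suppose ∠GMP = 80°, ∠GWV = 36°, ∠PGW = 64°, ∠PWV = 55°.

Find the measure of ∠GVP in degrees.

∠GVP = 19°

1. ∠GPV = 36°  [△GMP]
2. ∠PGV = 125°  [cyclic VGPW, opposite ∠G+∠W]
3. ∠GVP = 19°  [△VGP]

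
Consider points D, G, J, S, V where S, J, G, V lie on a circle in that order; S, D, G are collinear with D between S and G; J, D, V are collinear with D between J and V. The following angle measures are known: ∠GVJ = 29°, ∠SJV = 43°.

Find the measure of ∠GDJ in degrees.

1. ∠GSJ = 29°  [same arc JG]
2. ∠JDS = 108°  [△SDJ]
3. ∠GDJ = 72°  [linear pair at D on SG]

∠GDJ = 72°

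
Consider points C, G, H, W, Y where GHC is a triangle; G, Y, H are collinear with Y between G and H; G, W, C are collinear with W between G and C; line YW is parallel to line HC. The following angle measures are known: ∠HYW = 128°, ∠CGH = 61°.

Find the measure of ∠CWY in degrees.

∠CWY = 113°

1. ∠GYW = 52°  [linear pair at Y on GH]
2. ∠WGY = 61°  [Y on GH, W on GC]
3. ∠GWY = 67°  [△GYW]
4. ∠CWY = 113°  [linear pair at W on GC]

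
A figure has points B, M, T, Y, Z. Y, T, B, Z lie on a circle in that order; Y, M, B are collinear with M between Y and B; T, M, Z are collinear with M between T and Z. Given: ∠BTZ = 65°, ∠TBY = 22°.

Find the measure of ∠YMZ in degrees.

∠YMZ = 93°

1. ∠BYZ = 65°  [same arc BZ]
2. ∠TZY = 22°  [same arc YT]
3. ∠YMZ = 93°  [△YMZ]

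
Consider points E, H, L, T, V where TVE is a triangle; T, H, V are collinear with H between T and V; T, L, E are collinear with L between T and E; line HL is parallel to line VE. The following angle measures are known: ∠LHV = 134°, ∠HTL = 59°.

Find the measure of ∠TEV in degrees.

1. ∠LHT = 46°  [linear pair at H on TV]
2. ∠HLT = 75°  [△THL]
3. ∠TEV = 75°  [HL∥VE, corresponding at L]

∠TEV = 75°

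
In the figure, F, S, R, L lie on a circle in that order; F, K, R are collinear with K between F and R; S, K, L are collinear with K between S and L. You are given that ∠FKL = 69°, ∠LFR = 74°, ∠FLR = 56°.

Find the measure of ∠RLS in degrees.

1. ∠LKR = 111°  [linear pair at K on FR]
2. ∠FRL = 50°  [△FRL]
3. ∠RLS = 19°  [△RKL]

∠RLS = 19°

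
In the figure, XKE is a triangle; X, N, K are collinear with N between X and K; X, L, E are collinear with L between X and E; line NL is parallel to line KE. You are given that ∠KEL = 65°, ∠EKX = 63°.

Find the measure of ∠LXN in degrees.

∠LXN = 52°

1. ∠KEX = 65°  [L on ray EX]
2. ∠EXK = 52°  [△XKE]
3. ∠LXN = 52°  [N on XK, L on XE]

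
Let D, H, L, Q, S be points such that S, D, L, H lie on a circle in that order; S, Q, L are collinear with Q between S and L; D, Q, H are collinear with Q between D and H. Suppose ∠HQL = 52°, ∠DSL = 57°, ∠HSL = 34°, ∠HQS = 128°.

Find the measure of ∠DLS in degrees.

∠DLS = 18°

1. ∠HDL = 34°  [same arc LH]
2. ∠DQL = 128°  [vertical angles at Q]
3. ∠DLS = 18°  [△DQL]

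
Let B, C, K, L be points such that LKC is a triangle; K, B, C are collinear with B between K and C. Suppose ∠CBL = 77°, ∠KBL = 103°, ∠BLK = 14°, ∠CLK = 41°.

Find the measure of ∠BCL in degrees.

∠BCL = 76°

1. ∠BKL = 63°  [△LKB]
2. ∠CKL = 63°  [B on ray KC]
3. ∠KCL = 76°  [△LKC]
4. ∠BCL = 76°  [B on ray CK]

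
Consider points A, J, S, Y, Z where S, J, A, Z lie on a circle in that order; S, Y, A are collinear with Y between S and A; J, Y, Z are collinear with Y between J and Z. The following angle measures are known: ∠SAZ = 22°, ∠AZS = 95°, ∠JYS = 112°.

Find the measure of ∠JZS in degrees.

1. ∠SJZ = 22°  [same arc SZ]
2. ∠AJS = 85°  [cyclic SJAZ, opposite ∠J+∠Z]
3. ∠ASJ = 46°  [△SYJ]
4. ∠JAS = 49°  [△SJA]
5. ∠JZS = 49°  [same arc SJ]

∠JZS = 49°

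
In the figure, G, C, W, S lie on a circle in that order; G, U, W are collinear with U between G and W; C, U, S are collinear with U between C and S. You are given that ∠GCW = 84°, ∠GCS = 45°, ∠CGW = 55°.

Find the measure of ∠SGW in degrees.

∠SGW = 39°

1. ∠GSW = 96°  [cyclic GCWS, opposite ∠C+∠S]
2. ∠GWS = 45°  [same arc GS]
3. ∠SGW = 39°  [△GWS]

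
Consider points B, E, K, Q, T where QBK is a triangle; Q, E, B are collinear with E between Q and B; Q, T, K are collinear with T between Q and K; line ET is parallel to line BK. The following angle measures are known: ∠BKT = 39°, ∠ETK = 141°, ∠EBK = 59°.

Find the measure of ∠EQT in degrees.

∠EQT = 82°

1. ∠BKQ = 39°  [T on ray KQ]
2. ∠KBQ = 59°  [E on ray BQ]
3. ∠BQK = 82°  [△QBK]
4. ∠EQT = 82°  [E on QB, T on QK]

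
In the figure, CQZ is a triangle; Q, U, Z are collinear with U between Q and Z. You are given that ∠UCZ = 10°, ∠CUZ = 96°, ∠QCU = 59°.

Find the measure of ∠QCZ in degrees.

∠QCZ = 69°

1. ∠CZU = 74°  [△CUZ]
2. ∠CUQ = 84°  [linear pair at U on QZ]
3. ∠CQU = 37°  [△CQU]
4. ∠CZQ = 74°  [U on ray ZQ]
5. ∠CQZ = 37°  [U on ray QZ]
6. ∠QCZ = 69°  [△CQZ]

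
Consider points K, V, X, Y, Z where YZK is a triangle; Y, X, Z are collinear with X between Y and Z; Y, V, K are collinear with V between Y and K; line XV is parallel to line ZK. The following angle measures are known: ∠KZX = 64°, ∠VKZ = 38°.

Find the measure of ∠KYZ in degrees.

1. ∠KZY = 64°  [X on ray ZY]
2. ∠YKZ = 38°  [V on ray KY]
3. ∠KYZ = 78°  [△YZK]

∠KYZ = 78°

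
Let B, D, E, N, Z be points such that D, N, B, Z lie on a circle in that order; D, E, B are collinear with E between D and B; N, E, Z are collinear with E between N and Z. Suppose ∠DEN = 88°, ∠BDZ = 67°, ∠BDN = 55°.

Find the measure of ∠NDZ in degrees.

1. ∠BNZ = 67°  [same arc BZ]
2. ∠BZN = 55°  [same arc NB]
3. ∠NBZ = 58°  [△NBZ]
4. ∠NDZ = 122°  [cyclic DNBZ, opposite ∠D+∠B]

∠NDZ = 122°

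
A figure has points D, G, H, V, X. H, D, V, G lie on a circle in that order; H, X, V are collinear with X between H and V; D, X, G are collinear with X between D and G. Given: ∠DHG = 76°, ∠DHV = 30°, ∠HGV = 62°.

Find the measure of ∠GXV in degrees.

∠GXV = 78°

1. ∠DVG = 104°  [cyclic HDVG, opposite ∠H+∠V]
2. ∠DGV = 30°  [same arc DV]
3. ∠GDV = 46°  [△DVG]
4. ∠GHV = 46°  [same arc VG]
5. ∠GVH = 72°  [△HVG]
6. ∠GXV = 78°  [△VXG]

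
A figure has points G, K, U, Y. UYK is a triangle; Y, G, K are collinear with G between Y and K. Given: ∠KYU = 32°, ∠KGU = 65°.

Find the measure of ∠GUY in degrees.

∠GUY = 33°

1. ∠GYU = 32°  [G on ray YK]
2. ∠UGY = 115°  [linear pair at G on YK]
3. ∠GUY = 33°  [△UYG]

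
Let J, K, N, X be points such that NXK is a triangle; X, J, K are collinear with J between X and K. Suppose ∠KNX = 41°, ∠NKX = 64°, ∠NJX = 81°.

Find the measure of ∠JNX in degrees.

∠JNX = 24°

1. ∠KXN = 75°  [△NXK]
2. ∠JXN = 75°  [J on ray XK]
3. ∠JNX = 24°  [△NXJ]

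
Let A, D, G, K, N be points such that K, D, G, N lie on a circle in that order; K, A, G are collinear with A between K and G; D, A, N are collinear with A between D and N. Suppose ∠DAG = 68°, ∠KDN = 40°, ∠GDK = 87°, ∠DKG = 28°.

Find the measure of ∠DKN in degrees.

∠DKN = 75°

1. ∠DGK = 65°  [△KDG]
2. ∠DNK = 65°  [same arc KD]
3. ∠DKN = 75°  [△KDN]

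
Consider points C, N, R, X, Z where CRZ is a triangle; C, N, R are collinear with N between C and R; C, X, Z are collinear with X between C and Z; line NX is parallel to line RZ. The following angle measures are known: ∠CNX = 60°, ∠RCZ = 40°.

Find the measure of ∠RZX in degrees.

1. ∠CRZ = 60°  [NX∥RZ, corresponding at N]
2. ∠CZR = 80°  [△CRZ]
3. ∠RZX = 80°  [X on ray ZC]

∠RZX = 80°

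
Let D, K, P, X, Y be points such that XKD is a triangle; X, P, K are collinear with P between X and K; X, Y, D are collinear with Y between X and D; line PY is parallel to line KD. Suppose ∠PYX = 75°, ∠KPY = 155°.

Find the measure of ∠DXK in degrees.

∠DXK = 80°

1. ∠XPY = 25°  [linear pair at P on XK]
2. ∠PXY = 80°  [△XPY]
3. ∠DXK = 80°  [P on XK, Y on XD]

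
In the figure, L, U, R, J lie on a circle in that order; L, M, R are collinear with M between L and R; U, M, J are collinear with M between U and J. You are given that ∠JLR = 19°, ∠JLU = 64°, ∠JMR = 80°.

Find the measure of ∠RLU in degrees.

1. ∠JUR = 19°  [same arc RJ]
2. ∠JRU = 116°  [cyclic LURJ, opposite ∠L+∠R]
3. ∠RJU = 45°  [△URJ]
4. ∠RLU = 45°  [same arc UR]

∠RLU = 45°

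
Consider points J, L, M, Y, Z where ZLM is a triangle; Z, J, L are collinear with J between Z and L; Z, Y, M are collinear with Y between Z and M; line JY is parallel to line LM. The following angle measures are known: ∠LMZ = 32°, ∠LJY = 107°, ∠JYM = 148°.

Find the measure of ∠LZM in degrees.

∠LZM = 75°

1. ∠JYZ = 32°  [JY∥LM, corresponding at Y]
2. ∠YJZ = 73°  [linear pair at J on ZL]
3. ∠JZY = 75°  [△ZJY]
4. ∠LZM = 75°  [J on ZL, Y on ZM]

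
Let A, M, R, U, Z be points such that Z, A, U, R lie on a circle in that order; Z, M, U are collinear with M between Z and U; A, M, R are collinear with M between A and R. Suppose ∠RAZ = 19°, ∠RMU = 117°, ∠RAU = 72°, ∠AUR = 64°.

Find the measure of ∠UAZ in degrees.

1. ∠RUZ = 19°  [same arc ZR]
2. ∠RZU = 72°  [same arc UR]
3. ∠URZ = 89°  [△ZUR]
4. ∠UAZ = 91°  [cyclic ZAUR, opposite ∠A+∠R]

∠UAZ = 91°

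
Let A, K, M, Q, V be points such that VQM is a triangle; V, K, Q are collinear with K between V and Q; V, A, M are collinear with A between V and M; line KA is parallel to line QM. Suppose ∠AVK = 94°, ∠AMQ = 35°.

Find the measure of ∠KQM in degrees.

∠KQM = 51°

1. ∠MVQ = 94°  [K on VQ, A on VM]
2. ∠QMV = 35°  [A on ray MV]
3. ∠MQV = 51°  [△VQM]
4. ∠KQM = 51°  [K on ray QV]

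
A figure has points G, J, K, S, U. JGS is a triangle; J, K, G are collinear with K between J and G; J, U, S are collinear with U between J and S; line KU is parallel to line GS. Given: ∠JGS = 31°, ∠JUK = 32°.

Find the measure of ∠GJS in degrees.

1. ∠JKU = 31°  [KU∥GS, corresponding at K]
2. ∠KJU = 117°  [△JKU]
3. ∠GJS = 117°  [K on JG, U on JS]

∠GJS = 117°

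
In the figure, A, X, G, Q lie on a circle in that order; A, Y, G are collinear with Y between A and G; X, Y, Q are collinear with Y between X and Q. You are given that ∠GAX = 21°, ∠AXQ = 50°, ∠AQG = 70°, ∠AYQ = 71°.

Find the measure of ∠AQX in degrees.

1. ∠AGQ = 50°  [same arc AQ]
2. ∠GAQ = 60°  [△AGQ]
3. ∠AQX = 49°  [△AYQ]

∠AQX = 49°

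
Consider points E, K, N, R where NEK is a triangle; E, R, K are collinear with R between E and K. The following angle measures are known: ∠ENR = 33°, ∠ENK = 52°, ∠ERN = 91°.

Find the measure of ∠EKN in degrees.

∠EKN = 72°

1. ∠NER = 56°  [△NER]
2. ∠KEN = 56°  [R on ray EK]
3. ∠EKN = 72°  [△NEK]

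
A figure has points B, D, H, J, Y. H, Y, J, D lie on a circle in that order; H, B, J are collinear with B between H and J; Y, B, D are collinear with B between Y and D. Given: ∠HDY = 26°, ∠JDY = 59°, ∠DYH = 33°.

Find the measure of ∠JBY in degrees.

∠JBY = 92°

1. ∠JHY = 59°  [same arc YJ]
2. ∠HBY = 88°  [△HBY]
3. ∠JBY = 92°  [linear pair at B on HJ]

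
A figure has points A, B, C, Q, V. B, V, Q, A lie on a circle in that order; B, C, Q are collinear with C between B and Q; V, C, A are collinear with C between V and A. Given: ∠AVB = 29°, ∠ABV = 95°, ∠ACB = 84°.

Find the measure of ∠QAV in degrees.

1. ∠AQB = 29°  [same arc BA]
2. ∠ACQ = 96°  [linear pair at C on BQ]
3. ∠QAV = 55°  [△QCA]

∠QAV = 55°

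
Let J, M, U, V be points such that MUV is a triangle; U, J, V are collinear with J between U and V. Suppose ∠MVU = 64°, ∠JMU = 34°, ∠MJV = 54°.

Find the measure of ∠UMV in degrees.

∠UMV = 96°

1. ∠MJU = 126°  [linear pair at J on UV]
2. ∠JUM = 20°  [△MUJ]
3. ∠MUV = 20°  [J on ray UV]
4. ∠UMV = 96°  [△MUV]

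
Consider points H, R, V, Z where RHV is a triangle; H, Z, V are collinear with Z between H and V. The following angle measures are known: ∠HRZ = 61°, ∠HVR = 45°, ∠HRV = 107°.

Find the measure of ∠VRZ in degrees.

∠VRZ = 46°

1. ∠RHV = 28°  [△RHV]
2. ∠RVZ = 45°  [Z on ray VH]
3. ∠RHZ = 28°  [Z on ray HV]
4. ∠HZR = 91°  [△RHZ]
5. ∠RZV = 89°  [linear pair at Z on HV]
6. ∠VRZ = 46°  [△RZV]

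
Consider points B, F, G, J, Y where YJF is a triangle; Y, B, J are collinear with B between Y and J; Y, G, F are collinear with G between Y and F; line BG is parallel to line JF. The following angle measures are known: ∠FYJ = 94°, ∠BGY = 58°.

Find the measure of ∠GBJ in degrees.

1. ∠BYG = 94°  [B on YJ, G on YF]
2. ∠GBY = 28°  [△YBG]
3. ∠GBJ = 152°  [linear pair at B on YJ]

∠GBJ = 152°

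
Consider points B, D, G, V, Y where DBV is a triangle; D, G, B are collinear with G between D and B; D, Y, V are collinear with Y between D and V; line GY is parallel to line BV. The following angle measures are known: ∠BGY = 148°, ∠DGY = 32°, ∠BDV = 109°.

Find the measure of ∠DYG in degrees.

1. ∠DBV = 32°  [GY∥BV, corresponding at G]
2. ∠BVD = 39°  [△DBV]
3. ∠DYG = 39°  [GY∥BV, corresponding at Y]

∠DYG = 39°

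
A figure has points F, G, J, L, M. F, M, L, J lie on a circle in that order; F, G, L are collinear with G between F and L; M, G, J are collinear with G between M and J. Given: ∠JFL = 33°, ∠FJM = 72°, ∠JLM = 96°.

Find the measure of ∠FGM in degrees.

1. ∠JML = 33°  [same arc LJ]
2. ∠FLM = 72°  [same arc FM]
3. ∠LGM = 75°  [△MGL]
4. ∠FGM = 105°  [linear pair at G on FL]

∠FGM = 105°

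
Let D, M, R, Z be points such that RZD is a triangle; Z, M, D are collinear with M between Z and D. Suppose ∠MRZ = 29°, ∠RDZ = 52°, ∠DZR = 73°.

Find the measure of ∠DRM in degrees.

∠DRM = 26°

1. ∠MDR = 52°  [M on ray DZ]
2. ∠MZR = 73°  [M on ray ZD]
3. ∠RMZ = 78°  [△RZM]
4. ∠DMR = 102°  [linear pair at M on ZD]
5. ∠DRM = 26°  [△RMD]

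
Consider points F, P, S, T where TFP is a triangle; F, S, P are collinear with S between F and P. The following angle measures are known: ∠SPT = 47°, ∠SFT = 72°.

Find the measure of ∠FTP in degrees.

1. ∠FPT = 47°  [S on ray PF]
2. ∠PFT = 72°  [S on ray FP]
3. ∠FTP = 61°  [△TFP]

∠FTP = 61°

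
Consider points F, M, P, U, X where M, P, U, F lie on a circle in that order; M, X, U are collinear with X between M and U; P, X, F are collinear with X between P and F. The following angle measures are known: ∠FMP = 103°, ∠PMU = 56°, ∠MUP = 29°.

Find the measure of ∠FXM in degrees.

1. ∠FUP = 77°  [cyclic MPUF, opposite ∠M+∠U]
2. ∠PFU = 56°  [same arc PU]
3. ∠MFP = 29°  [same arc MP]
4. ∠FPU = 47°  [△PUF]
5. ∠FMU = 47°  [same arc UF]
6. ∠FXM = 104°  [△MXF]

∠FXM = 104°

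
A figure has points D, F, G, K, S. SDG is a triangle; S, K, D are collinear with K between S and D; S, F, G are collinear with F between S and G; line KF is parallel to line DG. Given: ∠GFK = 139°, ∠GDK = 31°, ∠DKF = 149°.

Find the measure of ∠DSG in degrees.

∠DSG = 108°

1. ∠KFS = 41°  [linear pair at F on SG]
2. ∠GDS = 31°  [K on ray DS]
3. ∠DGS = 41°  [KF∥DG, corresponding at F]
4. ∠DSG = 108°  [△SDG]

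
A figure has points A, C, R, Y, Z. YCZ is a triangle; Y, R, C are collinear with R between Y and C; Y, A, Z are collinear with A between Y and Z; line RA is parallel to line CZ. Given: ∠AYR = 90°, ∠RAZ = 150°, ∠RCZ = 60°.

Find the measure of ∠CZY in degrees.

∠CZY = 30°

1. ∠CYZ = 90°  [R on YC, A on YZ]
2. ∠YCZ = 60°  [R on ray CY]
3. ∠CZY = 30°  [△YCZ]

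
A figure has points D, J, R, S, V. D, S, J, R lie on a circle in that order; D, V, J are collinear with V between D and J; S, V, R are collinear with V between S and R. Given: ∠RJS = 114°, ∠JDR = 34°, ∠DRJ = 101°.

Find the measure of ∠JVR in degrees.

∠JVR = 103°

1. ∠JSR = 34°  [same arc JR]
2. ∠DJR = 45°  [△DJR]
3. ∠JRS = 32°  [△SJR]
4. ∠JVR = 103°  [△JVR]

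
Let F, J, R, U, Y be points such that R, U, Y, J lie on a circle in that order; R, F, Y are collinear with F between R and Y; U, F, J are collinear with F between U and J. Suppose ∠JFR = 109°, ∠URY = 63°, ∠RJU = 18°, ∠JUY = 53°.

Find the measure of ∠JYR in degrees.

1. ∠JFY = 71°  [linear pair at F on RY]
2. ∠UJY = 63°  [same arc UY]
3. ∠JYR = 46°  [△YFJ]

∠JYR = 46°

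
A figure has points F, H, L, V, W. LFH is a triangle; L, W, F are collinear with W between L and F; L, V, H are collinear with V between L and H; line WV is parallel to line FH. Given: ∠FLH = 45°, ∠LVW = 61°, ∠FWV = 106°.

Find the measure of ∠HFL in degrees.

1. ∠VLW = 45°  [W on LF, V on LH]
2. ∠LWV = 74°  [△LWV]
3. ∠HFL = 74°  [WV∥FH, corresponding at W]

∠HFL = 74°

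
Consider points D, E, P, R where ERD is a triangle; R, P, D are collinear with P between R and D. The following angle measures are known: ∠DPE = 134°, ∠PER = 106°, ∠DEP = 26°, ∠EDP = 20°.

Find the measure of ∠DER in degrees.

∠DER = 132°

1. ∠EPR = 46°  [linear pair at P on RD]
2. ∠ERP = 28°  [△ERP]
3. ∠EDR = 20°  [P on ray DR]
4. ∠DRE = 28°  [P on ray RD]
5. ∠DER = 132°  [△ERD]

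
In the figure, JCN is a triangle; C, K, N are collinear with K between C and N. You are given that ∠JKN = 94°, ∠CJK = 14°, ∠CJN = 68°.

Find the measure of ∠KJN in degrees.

1. ∠CKJ = 86°  [linear pair at K on CN]
2. ∠JCK = 80°  [△JCK]
3. ∠JCN = 80°  [K on ray CN]
4. ∠CNJ = 32°  [△JCN]
5. ∠JNK = 32°  [K on ray NC]
6. ∠KJN = 54°  [△JKN]

∠KJN = 54°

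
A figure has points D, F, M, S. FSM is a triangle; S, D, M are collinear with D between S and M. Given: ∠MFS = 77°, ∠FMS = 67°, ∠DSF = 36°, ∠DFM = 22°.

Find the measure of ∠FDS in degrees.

∠FDS = 89°

1. ∠DMF = 67°  [D on ray MS]
2. ∠FDM = 91°  [△FDM]
3. ∠FDS = 89°  [linear pair at D on SM]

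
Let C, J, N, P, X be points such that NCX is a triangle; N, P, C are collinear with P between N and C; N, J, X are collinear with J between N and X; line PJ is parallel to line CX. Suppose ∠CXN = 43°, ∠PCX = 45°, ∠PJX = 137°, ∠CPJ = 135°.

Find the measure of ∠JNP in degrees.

1. ∠NJP = 43°  [PJ∥CX, corresponding at J]
2. ∠JPN = 45°  [linear pair at P on NC]
3. ∠JNP = 92°  [△NPJ]

∠JNP = 92°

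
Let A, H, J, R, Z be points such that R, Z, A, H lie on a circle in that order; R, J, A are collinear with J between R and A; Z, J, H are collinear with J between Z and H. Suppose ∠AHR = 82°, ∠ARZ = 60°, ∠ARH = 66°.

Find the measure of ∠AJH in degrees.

1. ∠HAR = 32°  [△RAH]
2. ∠AHZ = 60°  [same arc ZA]
3. ∠AJH = 88°  [△AJH]

∠AJH = 88°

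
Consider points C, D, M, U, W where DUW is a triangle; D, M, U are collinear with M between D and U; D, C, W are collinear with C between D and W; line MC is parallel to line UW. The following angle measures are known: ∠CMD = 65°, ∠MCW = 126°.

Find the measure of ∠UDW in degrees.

1. ∠DCM = 54°  [linear pair at C on DW]
2. ∠CDM = 61°  [△DMC]
3. ∠UDW = 61°  [M on DU, C on DW]

∠UDW = 61°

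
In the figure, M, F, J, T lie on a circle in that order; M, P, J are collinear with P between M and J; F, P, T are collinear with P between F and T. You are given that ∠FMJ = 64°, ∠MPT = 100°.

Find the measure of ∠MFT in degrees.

1. ∠FTJ = 64°  [same arc FJ]
2. ∠JPT = 80°  [linear pair at P on MJ]
3. ∠MJT = 36°  [△JPT]
4. ∠MFT = 36°  [same arc MT]

∠MFT = 36°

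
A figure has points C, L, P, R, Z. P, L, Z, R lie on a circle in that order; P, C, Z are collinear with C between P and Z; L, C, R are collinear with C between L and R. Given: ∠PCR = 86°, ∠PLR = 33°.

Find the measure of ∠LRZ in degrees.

∠LRZ = 53°

1. ∠RCZ = 94°  [linear pair at C on PZ]
2. ∠PZR = 33°  [same arc PR]
3. ∠LRZ = 53°  [△ZCR]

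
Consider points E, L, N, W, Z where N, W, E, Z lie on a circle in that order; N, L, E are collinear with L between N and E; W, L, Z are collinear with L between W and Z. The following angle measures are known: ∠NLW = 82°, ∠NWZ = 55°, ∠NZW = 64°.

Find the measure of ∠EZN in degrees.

∠EZN = 107°

1. ∠ENW = 43°  [△NLW]
2. ∠NEW = 64°  [same arc NW]
3. ∠EWN = 73°  [△NWE]
4. ∠EZN = 107°  [cyclic NWEZ, opposite ∠W+∠Z]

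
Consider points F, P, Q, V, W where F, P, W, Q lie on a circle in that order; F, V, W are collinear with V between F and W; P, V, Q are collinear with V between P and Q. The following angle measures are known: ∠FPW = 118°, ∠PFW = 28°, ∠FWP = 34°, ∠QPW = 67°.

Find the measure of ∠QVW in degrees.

∠QVW = 101°

1. ∠FQW = 62°  [cyclic FPWQ, opposite ∠P+∠Q]
2. ∠PQW = 28°  [same arc PW]
3. ∠QFW = 67°  [same arc WQ]
4. ∠FWQ = 51°  [△FWQ]
5. ∠QVW = 101°  [△WVQ]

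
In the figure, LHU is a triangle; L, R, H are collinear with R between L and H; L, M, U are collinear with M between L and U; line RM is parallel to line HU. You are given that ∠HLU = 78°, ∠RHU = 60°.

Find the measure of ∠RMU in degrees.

1. ∠LHU = 60°  [R on ray HL]
2. ∠HUL = 42°  [△LHU]
3. ∠LMR = 42°  [RM∥HU, corresponding at M]
4. ∠RMU = 138°  [linear pair at M on LU]

∠RMU = 138°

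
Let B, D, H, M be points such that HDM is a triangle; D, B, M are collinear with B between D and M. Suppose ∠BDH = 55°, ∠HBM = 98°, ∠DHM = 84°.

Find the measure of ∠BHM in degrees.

1. ∠HDM = 55°  [B on ray DM]
2. ∠DMH = 41°  [△HDM]
3. ∠BMH = 41°  [B on ray MD]
4. ∠BHM = 41°  [△HBM]

∠BHM = 41°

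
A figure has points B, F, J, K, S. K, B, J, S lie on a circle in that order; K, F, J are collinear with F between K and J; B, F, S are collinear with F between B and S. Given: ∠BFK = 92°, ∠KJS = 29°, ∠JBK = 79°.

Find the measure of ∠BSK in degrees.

∠BSK = 42°

1. ∠JFS = 92°  [vertical angles at F]
2. ∠JSK = 101°  [cyclic KBJS, opposite ∠B+∠S]
3. ∠KFS = 88°  [linear pair at F on KJ]
4. ∠JKS = 50°  [△KJS]
5. ∠BSK = 42°  [△KFS]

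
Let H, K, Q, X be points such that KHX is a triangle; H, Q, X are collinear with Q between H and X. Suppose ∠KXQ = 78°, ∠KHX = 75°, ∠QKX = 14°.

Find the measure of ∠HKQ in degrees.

1. ∠KQX = 88°  [△KQX]
2. ∠KHQ = 75°  [Q on ray HX]
3. ∠HQK = 92°  [linear pair at Q on HX]
4. ∠HKQ = 13°  [△KHQ]

∠HKQ = 13°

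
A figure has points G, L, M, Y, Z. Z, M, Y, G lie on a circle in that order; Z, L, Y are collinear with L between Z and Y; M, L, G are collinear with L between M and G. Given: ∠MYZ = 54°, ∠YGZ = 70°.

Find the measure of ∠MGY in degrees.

1. ∠YMZ = 110°  [cyclic ZMYG, opposite ∠M+∠G]
2. ∠MZY = 16°  [△ZMY]
3. ∠MGY = 16°  [same arc MY]

∠MGY = 16°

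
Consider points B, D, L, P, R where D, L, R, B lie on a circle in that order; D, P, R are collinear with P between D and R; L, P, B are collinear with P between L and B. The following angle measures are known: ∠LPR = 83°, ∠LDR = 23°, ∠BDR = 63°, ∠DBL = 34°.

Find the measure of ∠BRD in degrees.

∠BRD = 60°

1. ∠BPD = 83°  [vertical angles at P]
2. ∠LBR = 23°  [same arc LR]
3. ∠BPR = 97°  [linear pair at P on DR]
4. ∠BRD = 60°  [△RPB]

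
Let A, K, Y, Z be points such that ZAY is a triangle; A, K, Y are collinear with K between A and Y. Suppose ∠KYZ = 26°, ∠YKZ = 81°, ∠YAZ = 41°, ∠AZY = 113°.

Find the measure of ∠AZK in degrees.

1. ∠AKZ = 99°  [linear pair at K on AY]
2. ∠KAZ = 41°  [K on ray AY]
3. ∠AZK = 40°  [△ZAK]

∠AZK = 40°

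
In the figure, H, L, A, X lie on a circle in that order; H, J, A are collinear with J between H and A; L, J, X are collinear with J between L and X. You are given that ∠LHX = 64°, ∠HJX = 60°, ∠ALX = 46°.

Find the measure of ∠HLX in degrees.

∠HLX = 42°

1. ∠LAX = 116°  [cyclic HLAX, opposite ∠H+∠A]
2. ∠AJL = 60°  [vertical angles at J]
3. ∠AXL = 18°  [△LAX]
4. ∠HJL = 120°  [linear pair at J on HA]
5. ∠AHL = 18°  [same arc LA]
6. ∠HLX = 42°  [△HJL]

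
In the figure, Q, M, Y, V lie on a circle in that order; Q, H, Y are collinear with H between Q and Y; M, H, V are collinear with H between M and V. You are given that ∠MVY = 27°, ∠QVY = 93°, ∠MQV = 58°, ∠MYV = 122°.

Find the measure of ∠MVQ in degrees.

1. ∠MQY = 27°  [same arc MY]
2. ∠QMY = 87°  [cyclic QMYV, opposite ∠M+∠V]
3. ∠MYQ = 66°  [△QMY]
4. ∠MVQ = 66°  [same arc QM]

∠MVQ = 66°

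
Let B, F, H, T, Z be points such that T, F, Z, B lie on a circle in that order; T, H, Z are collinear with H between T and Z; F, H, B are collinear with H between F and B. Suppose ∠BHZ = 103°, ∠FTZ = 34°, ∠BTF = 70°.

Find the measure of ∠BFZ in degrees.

∠BFZ = 36°

1. ∠FBZ = 34°  [same arc FZ]
2. ∠BZF = 110°  [cyclic TFZB, opposite ∠T+∠Z]
3. ∠BFZ = 36°  [△FZB]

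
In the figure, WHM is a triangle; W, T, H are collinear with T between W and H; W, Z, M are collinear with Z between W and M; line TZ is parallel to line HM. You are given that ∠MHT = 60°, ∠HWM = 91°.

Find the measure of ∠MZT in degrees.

∠MZT = 151°

1. ∠MHW = 60°  [T on ray HW]
2. ∠HMW = 29°  [△WHM]
3. ∠TZW = 29°  [TZ∥HM, corresponding at Z]
4. ∠MZT = 151°  [linear pair at Z on WM]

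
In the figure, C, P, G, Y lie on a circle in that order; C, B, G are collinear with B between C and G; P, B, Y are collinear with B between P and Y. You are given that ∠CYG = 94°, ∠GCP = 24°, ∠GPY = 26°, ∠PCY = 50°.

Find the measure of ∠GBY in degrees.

1. ∠GYP = 24°  [same arc PG]
2. ∠GCY = 26°  [same arc GY]
3. ∠CGY = 60°  [△CGY]
4. ∠GBY = 96°  [△GBY]

∠GBY = 96°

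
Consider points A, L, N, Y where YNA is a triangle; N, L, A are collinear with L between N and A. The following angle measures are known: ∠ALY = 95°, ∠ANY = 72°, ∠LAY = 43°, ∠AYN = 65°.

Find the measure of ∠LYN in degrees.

∠LYN = 23°

1. ∠NLY = 85°  [linear pair at L on NA]
2. ∠LNY = 72°  [L on ray NA]
3. ∠LYN = 23°  [△YNL]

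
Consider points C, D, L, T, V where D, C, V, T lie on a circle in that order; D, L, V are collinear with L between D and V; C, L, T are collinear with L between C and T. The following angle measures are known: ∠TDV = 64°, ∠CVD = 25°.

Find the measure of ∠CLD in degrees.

∠CLD = 89°

1. ∠TCV = 64°  [same arc VT]
2. ∠CLV = 91°  [△CLV]
3. ∠CLD = 89°  [linear pair at L on DV]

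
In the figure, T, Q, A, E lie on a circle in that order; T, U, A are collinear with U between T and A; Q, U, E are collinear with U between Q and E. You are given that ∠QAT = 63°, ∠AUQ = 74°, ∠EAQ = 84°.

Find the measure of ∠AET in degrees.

∠AET = 116°

1. ∠QET = 63°  [same arc TQ]
2. ∠AQE = 43°  [△QUA]
3. ∠EUT = 74°  [vertical angles at U]
4. ∠AEQ = 53°  [△QAE]
5. ∠ATE = 43°  [△TUE]
6. ∠AUE = 106°  [linear pair at U on TA]
7. ∠EAT = 21°  [△AUE]
8. ∠AET = 116°  [△TAE]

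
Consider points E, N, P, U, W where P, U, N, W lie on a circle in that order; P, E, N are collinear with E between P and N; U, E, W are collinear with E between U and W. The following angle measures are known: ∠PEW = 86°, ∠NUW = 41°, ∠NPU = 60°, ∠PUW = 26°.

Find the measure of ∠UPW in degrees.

1. ∠NPW = 41°  [same arc NW]
2. ∠PWU = 53°  [△PEW]
3. ∠UPW = 101°  [△PUW]

∠UPW = 101°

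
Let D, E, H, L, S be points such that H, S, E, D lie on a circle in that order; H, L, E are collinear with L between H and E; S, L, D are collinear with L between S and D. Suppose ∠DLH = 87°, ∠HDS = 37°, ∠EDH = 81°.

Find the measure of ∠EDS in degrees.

1. ∠DLE = 93°  [linear pair at L on HE]
2. ∠DHE = 56°  [△HLD]
3. ∠DEH = 43°  [△HED]
4. ∠EDS = 44°  [△ELD]

∠EDS = 44°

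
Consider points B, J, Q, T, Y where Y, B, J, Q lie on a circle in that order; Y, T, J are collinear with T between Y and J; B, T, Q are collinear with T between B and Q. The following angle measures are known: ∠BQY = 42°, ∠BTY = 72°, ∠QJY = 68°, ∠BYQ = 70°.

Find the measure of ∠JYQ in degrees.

1. ∠BJY = 42°  [same arc YB]
2. ∠BTJ = 108°  [linear pair at T on YJ]
3. ∠JBQ = 30°  [△BTJ]
4. ∠JYQ = 30°  [same arc JQ]

∠JYQ = 30°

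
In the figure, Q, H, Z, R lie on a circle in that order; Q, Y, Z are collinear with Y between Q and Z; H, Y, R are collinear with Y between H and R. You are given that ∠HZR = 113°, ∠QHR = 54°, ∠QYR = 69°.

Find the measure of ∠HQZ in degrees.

∠HQZ = 15°

1. ∠QZR = 54°  [same arc QR]
2. ∠RYZ = 111°  [linear pair at Y on QZ]
3. ∠HRZ = 15°  [△ZYR]
4. ∠HQZ = 15°  [same arc HZ]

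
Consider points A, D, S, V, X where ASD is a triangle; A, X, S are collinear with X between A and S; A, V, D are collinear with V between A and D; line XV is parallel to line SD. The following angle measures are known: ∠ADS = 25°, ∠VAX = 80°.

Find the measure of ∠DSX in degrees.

1. ∠AVX = 25°  [XV∥SD, corresponding at V]
2. ∠AXV = 75°  [△AXV]
3. ∠SXV = 105°  [linear pair at X on AS]
4. ∠DSX = 75°  [XV∥SD, co-interior at S–X]

∠DSX = 75°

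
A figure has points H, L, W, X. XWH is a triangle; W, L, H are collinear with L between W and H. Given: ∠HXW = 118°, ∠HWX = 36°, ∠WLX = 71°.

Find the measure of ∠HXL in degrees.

1. ∠WHX = 26°  [△XWH]
2. ∠HLX = 109°  [linear pair at L on WH]
3. ∠LHX = 26°  [L on ray HW]
4. ∠HXL = 45°  [△XLH]

∠HXL = 45°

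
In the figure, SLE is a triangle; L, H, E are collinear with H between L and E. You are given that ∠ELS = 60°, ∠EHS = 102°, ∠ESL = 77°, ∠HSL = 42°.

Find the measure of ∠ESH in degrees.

1. ∠LES = 43°  [△SLE]
2. ∠HES = 43°  [H on ray EL]
3. ∠ESH = 35°  [△SHE]

∠ESH = 35°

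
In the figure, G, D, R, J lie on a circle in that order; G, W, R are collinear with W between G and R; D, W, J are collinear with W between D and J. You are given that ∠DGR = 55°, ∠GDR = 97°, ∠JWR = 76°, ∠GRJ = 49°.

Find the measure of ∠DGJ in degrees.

∠DGJ = 103°

1. ∠DRG = 28°  [△GDR]
2. ∠GDJ = 49°  [same arc GJ]
3. ∠DJG = 28°  [same arc GD]
4. ∠DGJ = 103°  [△GDJ]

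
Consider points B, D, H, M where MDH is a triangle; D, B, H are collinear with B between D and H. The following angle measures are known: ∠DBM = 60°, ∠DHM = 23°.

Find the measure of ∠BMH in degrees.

1. ∠HBM = 120°  [linear pair at B on DH]
2. ∠BHM = 23°  [B on ray HD]
3. ∠BMH = 37°  [△MBH]

∠BMH = 37°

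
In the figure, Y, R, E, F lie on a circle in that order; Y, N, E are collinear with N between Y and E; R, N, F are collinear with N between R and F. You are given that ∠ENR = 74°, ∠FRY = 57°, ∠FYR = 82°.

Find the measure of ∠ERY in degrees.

∠ERY = 122°

1. ∠RNY = 106°  [linear pair at N on YE]
2. ∠RFY = 41°  [△YRF]
3. ∠EYR = 17°  [△YNR]
4. ∠REY = 41°  [same arc YR]
5. ∠ERY = 122°  [△YRE]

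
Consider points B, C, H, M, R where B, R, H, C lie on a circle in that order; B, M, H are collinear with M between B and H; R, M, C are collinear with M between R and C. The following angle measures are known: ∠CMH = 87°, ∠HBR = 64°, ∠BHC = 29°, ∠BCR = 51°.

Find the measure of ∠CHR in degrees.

1. ∠BMR = 87°  [vertical angles at M]
2. ∠BRC = 29°  [△BMR]
3. ∠CBR = 100°  [△BRC]
4. ∠CHR = 80°  [cyclic BRHC, opposite ∠B+∠H]

∠CHR = 80°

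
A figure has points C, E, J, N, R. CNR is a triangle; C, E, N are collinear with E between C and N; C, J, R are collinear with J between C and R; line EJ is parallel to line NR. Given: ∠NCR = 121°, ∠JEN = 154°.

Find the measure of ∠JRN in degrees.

∠JRN = 33°

1. ∠ECJ = 121°  [E on CN, J on CR]
2. ∠CEJ = 26°  [linear pair at E on CN]
3. ∠CJE = 33°  [△CEJ]
4. ∠EJR = 147°  [linear pair at J on CR]
5. ∠JRN = 33°  [EJ∥NR, co-interior at R–J]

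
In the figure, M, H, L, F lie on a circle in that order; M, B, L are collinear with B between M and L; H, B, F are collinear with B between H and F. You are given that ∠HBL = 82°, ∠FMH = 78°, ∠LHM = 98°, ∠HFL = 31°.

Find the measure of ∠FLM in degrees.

1. ∠FBM = 82°  [vertical angles at B]
2. ∠FBL = 98°  [linear pair at B on ML]
3. ∠FLM = 51°  [△LBF]

∠FLM = 51°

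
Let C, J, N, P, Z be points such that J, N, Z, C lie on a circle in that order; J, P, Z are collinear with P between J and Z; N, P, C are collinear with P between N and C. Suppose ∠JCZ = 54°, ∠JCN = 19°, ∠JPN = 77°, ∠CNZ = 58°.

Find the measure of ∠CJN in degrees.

1. ∠JNZ = 126°  [cyclic JNZC, opposite ∠N+∠C]
2. ∠JZN = 19°  [same arc JN]
3. ∠NJZ = 35°  [△JNZ]
4. ∠CNJ = 68°  [△JPN]
5. ∠CJN = 93°  [△JNC]

∠CJN = 93°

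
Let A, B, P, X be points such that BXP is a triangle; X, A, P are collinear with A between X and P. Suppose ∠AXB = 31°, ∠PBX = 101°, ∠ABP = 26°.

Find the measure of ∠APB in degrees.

∠APB = 48°

1. ∠BXP = 31°  [A on ray XP]
2. ∠BPX = 48°  [△BXP]
3. ∠APB = 48°  [A on ray PX]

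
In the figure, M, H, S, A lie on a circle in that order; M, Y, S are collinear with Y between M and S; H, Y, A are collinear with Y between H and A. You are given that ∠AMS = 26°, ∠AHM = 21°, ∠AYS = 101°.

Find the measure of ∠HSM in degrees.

∠HSM = 75°

1. ∠AHS = 26°  [same arc SA]
2. ∠HYM = 101°  [vertical angles at Y]
3. ∠HYS = 79°  [linear pair at Y on MS]
4. ∠HSM = 75°  [△HYS]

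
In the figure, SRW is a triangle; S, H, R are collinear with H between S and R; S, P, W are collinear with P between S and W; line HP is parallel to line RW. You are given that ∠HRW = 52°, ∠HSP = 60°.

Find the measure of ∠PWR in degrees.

∠PWR = 68°

1. ∠SRW = 52°  [H on ray RS]
2. ∠RSW = 60°  [H on SR, P on SW]
3. ∠RWS = 68°  [△SRW]
4. ∠PWR = 68°  [P on ray WS]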